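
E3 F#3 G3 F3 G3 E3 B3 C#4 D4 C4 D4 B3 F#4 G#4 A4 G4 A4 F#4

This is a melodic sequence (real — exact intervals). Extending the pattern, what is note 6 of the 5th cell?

Grouping in 6s, the 6th note of each cell is E3, B3, F#4.
Carrying that up a 5th forward: C#5 → G#5.

G#5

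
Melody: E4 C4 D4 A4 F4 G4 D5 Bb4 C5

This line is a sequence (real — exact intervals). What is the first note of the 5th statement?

The 3-note cells begin on E4, A4, D5 — each up a 4th from the last.
Extending the heads up a 4th: G5 → C6.

C6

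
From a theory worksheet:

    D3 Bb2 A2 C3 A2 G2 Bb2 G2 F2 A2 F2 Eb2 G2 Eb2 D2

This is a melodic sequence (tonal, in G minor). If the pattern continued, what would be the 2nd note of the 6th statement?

D2

With 3-note cells, note 2 of each statement runs Bb2, A2, G2, F2, Eb2.
From Eb2, down a 2nd gives D2.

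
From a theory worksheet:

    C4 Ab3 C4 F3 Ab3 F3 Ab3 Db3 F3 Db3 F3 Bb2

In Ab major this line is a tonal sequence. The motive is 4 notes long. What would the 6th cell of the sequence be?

G2 Eb2 G2 C2

Taking 4-note groups, the heads are C4, Ab3, F3: the pattern moves down a 3rd.
Carrying on: Db3 → Bb2 → G2.
Statement 6 starts on G2 and keeps the same diatonic contour: G2 Eb2 G2 C2.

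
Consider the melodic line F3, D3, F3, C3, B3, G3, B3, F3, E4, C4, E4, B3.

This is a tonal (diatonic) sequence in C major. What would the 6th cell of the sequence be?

G5 E5 G5 D5

With a 4-note motive the entries are F3, B3, E4, each up a 4th from the previous.
Continuing the starts: A4 → D5 → G5.
Statement 6 starts on G5 and keeps the same diatonic contour: G5 E5 G5 D5.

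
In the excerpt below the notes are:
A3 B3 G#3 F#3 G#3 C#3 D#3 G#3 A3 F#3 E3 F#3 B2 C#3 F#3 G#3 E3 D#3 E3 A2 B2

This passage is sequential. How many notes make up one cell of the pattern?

Try groups of 7 (3 cells in 21 notes):
A3 B3 G#3 F#3 G#3 C#3 D#3 | G#3 A3 F#3 E3 F#3 B2 C#3 | F#3 G#3 E3 D#3 E3 A2 B2
That's a consistent down a 2nd shift per cell, and no other grouping gives one.

7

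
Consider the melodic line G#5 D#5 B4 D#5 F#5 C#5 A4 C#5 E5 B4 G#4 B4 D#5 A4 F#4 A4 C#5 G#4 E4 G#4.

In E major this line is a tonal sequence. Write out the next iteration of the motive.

B4 F#4 D#4 F#4

Unit = 4 notes; the statements start on G#5, F#5, E5, D#5, C#5, moving down a 2nd each time.
So cell 6 is B4 F#4 D#4 F#4.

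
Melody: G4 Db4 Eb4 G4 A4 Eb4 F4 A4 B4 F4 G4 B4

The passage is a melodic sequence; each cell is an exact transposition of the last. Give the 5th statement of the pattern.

Unit = 4 notes; the statements start on G4, A4, B4, moving up a 2nd each time.
Extending up a 2nd: C#5 → D#5.
From D#5 the exact shape gives D#5 A4 B4 D#5.

D#5 A4 B4 D#5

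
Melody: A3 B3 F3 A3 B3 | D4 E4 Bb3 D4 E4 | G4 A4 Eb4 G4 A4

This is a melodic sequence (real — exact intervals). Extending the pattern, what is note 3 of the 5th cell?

The unit is 5 notes. Position-3 pitches of the 3 shown cells: F3, Bb3, Eb4.
Carrying that up a 4th forward: Ab4 → Db5.

Db5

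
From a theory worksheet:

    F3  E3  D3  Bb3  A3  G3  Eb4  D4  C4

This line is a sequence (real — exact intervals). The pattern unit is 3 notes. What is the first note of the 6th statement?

Gb5

Taking 3-note groups, the heads are F3, Bb3, Eb4: the pattern moves up a 4th.
Extending the heads up a 4th: Ab4 → Db5 → Gb5.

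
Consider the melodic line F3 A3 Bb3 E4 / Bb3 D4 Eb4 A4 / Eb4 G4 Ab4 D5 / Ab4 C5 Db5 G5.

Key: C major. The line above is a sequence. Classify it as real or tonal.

real

Each cell has the same semitone pattern (4, 1, 6) — intervals are preserved exactly.
And Bb3 lies outside C major, so the sequence is real rather than tonal.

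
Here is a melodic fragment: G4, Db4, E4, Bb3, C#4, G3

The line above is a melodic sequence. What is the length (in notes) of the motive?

2

6 notes total. Splitting into 3 groups of 2:
G4 Db4 | E4 Bb3 | C#4 G3
Every group is a transposition down a 3rd of the one before; no shorter unit works.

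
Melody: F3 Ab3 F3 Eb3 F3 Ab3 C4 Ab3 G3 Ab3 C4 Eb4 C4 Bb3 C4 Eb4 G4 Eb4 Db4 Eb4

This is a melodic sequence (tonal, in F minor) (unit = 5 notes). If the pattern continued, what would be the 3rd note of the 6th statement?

With 5-note cells, note 3 of each statement runs F3, Ab3, C4, Eb4.
Each moves up a 3rd. Continuing: G4 → Bb4.

Bb4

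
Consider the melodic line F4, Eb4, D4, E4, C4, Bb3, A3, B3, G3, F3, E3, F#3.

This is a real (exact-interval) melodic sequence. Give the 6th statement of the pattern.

E2 D2 C#2 D#2

With a 4-note motive the entries are F4, C4, G3, each down a 4th from the previous.
Continuing the starts: D3 → A2 → E2.
Statement 6 starts on E2 and keeps the same exact contour: E2 D2 C#2 D#2.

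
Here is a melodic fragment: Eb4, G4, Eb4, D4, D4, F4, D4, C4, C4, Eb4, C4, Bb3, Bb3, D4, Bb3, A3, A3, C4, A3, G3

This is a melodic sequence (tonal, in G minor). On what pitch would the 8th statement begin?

Eb3

Unit = 4 notes; the statements start on Eb4, D4, C4, Bb3, A3, moving down a 2nd each time.
Continuing: G3 → F3 → Eb3. Statement 8 starts on Eb3.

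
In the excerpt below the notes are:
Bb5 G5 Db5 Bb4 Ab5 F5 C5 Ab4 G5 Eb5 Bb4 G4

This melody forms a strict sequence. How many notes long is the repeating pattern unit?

There are 12 notes; a 4-note unit gives 3 cells:
Bb5 G5 Db5 Bb4 | Ab5 F5 C5 Ab4 | G5 Eb5 Bb4 G4
That's a consistent down a 2nd shift per cell, and no other grouping gives one.

4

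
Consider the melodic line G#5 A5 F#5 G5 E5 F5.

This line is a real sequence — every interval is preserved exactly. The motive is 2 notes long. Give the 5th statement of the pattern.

C5 Db5

The 2-note cells begin on G#5, F#5, E5 — each down a 2nd from the last.
Extending down a 2nd: D5 → C5.
So cell 5 is C5 Db5.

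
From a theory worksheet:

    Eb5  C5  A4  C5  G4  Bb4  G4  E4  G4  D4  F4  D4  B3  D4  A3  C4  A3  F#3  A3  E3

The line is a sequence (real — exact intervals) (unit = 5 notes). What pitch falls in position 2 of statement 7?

F#2

Grouping in 5s, the 2nd note of each cell is C5, G4, D4, A3.
Each moves down a 4th. Continuing: E3 → B2 → F#2.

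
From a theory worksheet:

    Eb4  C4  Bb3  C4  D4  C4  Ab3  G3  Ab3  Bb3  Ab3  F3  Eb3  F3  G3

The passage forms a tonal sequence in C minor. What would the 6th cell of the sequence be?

Unit = 5 notes; the statements start on Eb4, C4, Ab3, moving down a 3rd each time.
Extending down a 3rd: F3 → D3 → Bb2.
So cell 6 is Bb2 G2 F2 G2 Ab2.

Bb2 G2 F2 G2 Ab2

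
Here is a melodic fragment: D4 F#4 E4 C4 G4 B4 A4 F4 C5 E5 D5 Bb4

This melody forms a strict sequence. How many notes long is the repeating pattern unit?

There are 12 notes; a 4-note unit gives 3 cells:
D4 F#4 E4 C4 | G4 B4 A4 F4 | C5 E5 D5 Bb4
That's a consistent up a 4th shift per cell, and no other grouping gives one.

4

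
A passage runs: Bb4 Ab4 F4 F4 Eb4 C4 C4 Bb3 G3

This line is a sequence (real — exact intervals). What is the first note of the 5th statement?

Taking 3-note groups, the heads are Bb4, F4, C4: the pattern moves down a 4th.
Extending the heads down a 4th: G3 → D3.

D3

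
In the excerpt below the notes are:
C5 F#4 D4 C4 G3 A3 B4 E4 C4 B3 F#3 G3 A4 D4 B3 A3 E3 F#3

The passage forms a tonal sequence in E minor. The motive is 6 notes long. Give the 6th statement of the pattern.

The 6-note cells begin on C5, B4, A4 — each down a 2nd from the last.
Extending down a 2nd: G4 → F#4 → E4.
Statement 6 starts on E4 and keeps the same diatonic contour: E4 A3 F#3 E3 B2 C3.

E4 A3 F#3 E3 B2 C3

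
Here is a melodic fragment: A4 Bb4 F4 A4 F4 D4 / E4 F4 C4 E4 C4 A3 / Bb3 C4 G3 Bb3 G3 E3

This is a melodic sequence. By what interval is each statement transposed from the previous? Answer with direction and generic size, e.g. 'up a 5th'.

The 6-note cells begin on A4, E4, Bb3 — each down a 4th from the last.
A4 to E4 is down a 4th.

down a 4th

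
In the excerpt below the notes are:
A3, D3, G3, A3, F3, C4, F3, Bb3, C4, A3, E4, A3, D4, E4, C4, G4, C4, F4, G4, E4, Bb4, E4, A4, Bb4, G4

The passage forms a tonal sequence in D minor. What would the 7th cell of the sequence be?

With a 5-note motive the entries are A3, C4, E4, G4, Bb4, each up a 3rd from the previous.
Carrying on: D5 → F5.
Statement 7 starts on F5 and keeps the same diatonic contour: F5 Bb4 E5 F5 D5.

F5 Bb4 E5 F5 D5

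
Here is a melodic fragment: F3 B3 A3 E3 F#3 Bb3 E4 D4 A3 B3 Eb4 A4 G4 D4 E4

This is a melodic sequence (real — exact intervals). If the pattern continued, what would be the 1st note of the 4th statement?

The unit is 5 notes. Position-1 pitches of the 3 shown cells: F3, Bb3, Eb4.
Each moves up a 4th; the next is Ab4.

Ab4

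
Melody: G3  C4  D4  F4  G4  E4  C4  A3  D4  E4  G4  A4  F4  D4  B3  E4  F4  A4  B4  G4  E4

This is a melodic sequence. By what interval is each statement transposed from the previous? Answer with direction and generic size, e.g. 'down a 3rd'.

Taking 7-note groups, the heads are G3, A3, B3: the pattern moves up a 2nd.
G3 to A3 is up a 2nd.

up a 2nd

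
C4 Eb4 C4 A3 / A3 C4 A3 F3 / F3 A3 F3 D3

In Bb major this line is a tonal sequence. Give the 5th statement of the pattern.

Bb2 D3 Bb2 G2

Unit = 4 notes; the statements start on C4, A3, F3, moving down a 3rd each time.
Carrying on: D3 → Bb2.
From Bb2 the diatonic shape gives Bb2 D3 Bb2 G2.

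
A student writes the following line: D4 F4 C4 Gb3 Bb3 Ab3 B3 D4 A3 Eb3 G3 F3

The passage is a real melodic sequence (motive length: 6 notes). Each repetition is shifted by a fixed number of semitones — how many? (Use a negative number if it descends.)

-3

With a 6-note motive the entries are D4, B3, each down a 3rd from the previous.
D4→B3 is 59 − 62 = -3 semitones.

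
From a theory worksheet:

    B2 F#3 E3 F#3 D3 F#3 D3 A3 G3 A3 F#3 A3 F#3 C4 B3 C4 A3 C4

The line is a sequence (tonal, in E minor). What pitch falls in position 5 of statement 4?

Grouping in 6s, the 5th note of each cell is D3, F#3, A3.
From A3, up a 3rd gives C4.

C4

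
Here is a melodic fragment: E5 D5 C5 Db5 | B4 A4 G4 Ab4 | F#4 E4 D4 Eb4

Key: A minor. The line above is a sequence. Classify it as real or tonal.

Each cell has the same semitone pattern (-2, -2, 1) — intervals are preserved exactly.
And Db5 lies outside A minor, so the sequence is real rather than tonal.

real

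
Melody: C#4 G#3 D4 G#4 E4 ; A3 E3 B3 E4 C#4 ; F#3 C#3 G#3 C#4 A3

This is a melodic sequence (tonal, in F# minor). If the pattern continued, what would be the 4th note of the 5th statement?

The unit is 5 notes. Position-4 pitches of the 3 shown cells: G#4, E4, C#4.
Carrying that down a 3rd forward: A3 → F#3.

F#3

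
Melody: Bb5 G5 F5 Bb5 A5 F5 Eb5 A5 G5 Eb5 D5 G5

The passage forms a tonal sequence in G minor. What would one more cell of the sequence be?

F5 D5 C5 F5

With a 4-note motive the entries are Bb5, A5, G5, each down a 2nd from the previous.
From F5 the diatonic shape gives F5 D5 C5 F5.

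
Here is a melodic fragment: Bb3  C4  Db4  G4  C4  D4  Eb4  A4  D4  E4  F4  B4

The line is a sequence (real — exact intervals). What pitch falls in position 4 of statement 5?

D#5

With 4-note cells, note 4 of each statement runs G4, A4, B4.
Extending up a 2nd: C#5 → D#5.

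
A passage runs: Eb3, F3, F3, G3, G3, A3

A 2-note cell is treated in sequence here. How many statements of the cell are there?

3

6 notes in groups of 2 gives 6/2 = 3 statements.
Starts: Eb3, F3, G3 — each up a 2nd.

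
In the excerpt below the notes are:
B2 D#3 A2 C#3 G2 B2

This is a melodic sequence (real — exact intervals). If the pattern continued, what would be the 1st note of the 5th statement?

Grouping in 2s, the 1st note of each cell is B2, A2, G2.
Each moves down a 2nd. Continuing: F2 → Eb2.

Eb2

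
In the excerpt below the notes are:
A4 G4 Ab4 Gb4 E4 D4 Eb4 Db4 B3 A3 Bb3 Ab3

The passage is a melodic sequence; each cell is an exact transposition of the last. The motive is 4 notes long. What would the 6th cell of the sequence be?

The 4-note cells begin on A4, E4, B3 — each down a 4th from the last.
Extending down a 4th: F#3 → C#3 → G#2.
From G#2 the exact shape gives G#2 F#2 G2 F2.

G#2 F#2 G2 F2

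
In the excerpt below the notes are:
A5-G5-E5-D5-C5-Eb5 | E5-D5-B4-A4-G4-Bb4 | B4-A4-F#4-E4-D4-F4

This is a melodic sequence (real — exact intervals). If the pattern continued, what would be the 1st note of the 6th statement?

The unit is 6 notes. Position-1 pitches of the 3 shown cells: A5, E5, B4.
Carrying that down a 4th forward: F#4 → C#4 → G#3.

G#3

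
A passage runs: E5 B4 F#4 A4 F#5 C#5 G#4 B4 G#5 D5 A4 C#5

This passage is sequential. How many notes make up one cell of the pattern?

4

12 notes total. Splitting into 3 groups of 4:
E5 B4 F#4 A4 | F#5 C#5 G#4 B4 | G#5 D5 A4 C#5
Every group is a transposition up a 2nd of the one before; no shorter unit works.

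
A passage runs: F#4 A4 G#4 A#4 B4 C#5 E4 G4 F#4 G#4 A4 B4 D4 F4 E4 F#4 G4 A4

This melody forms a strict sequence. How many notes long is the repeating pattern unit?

6

There are 18 notes; a 6-note unit gives 3 cells:
F#4 A4 G#4 A#4 B4 C#5 | E4 G4 F#4 G#4 A4 B4 | D4 F4 E4 F#4 G4 A4
Each cell is the previous one down a 2nd — so the unit is 6 notes.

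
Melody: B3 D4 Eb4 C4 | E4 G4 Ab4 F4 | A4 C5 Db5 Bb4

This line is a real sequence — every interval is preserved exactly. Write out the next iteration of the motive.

With a 4-note motive the entries are B3, E4, A4, each up a 4th from the previous.
So cell 4 is D5 F5 Gb5 Eb5.

D5 F5 Gb5 Eb5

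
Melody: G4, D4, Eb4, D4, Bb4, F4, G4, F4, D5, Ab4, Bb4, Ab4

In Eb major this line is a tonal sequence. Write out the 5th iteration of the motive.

The 4-note cells begin on G4, Bb4, D5 — each up a 3rd from the last.
Extending up a 3rd: F5 → Ab5.
From Ab5 the diatonic shape gives Ab5 Eb5 F5 Eb5.

Ab5 Eb5 F5 Eb5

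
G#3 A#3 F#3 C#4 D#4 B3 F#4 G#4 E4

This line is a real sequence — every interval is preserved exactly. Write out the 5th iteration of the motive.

Unit = 3 notes; the statements start on G#3, C#4, F#4, moving up a 4th each time.
Carrying on: B4 → E5.
From E5 the exact shape gives E5 F#5 D5.

E5 F#5 D5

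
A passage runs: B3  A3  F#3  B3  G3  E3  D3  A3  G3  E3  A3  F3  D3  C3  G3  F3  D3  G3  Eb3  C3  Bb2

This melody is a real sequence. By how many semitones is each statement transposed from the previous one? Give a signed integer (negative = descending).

Unit = 7 notes; the statements start on B3, A3, G3, moving down a 2nd each time.
B3→A3 is 57 − 59 = -2 semitones.

-2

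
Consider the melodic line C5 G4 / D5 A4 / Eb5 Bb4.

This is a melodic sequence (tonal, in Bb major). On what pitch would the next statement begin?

Unit = 2 notes; the statements start on C5, D5, Eb5, moving up a 2nd each time.
The next head, up a 2nd from Eb5, is F5.

F5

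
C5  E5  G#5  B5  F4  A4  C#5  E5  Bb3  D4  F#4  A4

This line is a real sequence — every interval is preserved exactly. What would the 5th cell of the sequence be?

Ab2 C3 E3 G3

Taking 4-note groups, the heads are C5, F4, Bb3: the pattern moves down a 5th.
Carrying on: Eb3 → Ab2.
So cell 5 is Ab2 C3 E3 G3.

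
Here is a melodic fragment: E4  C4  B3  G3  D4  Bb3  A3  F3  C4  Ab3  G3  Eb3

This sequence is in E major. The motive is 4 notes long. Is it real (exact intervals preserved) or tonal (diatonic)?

Each cell has the same semitone pattern (-4, -1, -4) — intervals are preserved exactly.
And C4 lies outside E major, so the sequence is real rather than tonal.

real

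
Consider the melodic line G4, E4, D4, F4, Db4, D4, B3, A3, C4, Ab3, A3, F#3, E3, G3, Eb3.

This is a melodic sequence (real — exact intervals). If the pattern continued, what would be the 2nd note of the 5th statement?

G#2

Grouping in 5s, the 2nd note of each cell is E4, B3, F#3.
Carrying that down a 4th forward: C#3 → G#2.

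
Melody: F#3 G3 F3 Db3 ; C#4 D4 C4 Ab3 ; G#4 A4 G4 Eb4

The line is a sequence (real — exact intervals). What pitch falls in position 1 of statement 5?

With 4-note cells, note 1 of each statement runs F#3, C#4, G#4.
Extending up a 5th: D#5 → A#5.

A#5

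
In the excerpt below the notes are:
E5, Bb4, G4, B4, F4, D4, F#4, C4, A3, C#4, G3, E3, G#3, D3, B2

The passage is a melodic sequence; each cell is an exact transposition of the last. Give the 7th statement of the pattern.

A#2 E2 C#2

Taking 3-note groups, the heads are E5, B4, F#4, C#4, G#3: the pattern moves down a 4th.
Carrying on: D#3 → A#2.
So cell 7 is A#2 E2 C#2.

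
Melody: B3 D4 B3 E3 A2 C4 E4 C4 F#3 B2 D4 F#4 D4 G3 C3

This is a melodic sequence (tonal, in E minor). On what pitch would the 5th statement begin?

The 5-note cells begin on B3, C4, D4 — each up a 2nd from the last.
Continuing: E4 → F#4. Statement 5 starts on F#4.

F#4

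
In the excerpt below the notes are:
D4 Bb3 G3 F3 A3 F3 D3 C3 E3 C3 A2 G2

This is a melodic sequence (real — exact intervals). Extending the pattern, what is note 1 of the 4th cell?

The unit is 4 notes. Position-1 pitches of the 3 shown cells: D4, A3, E3.
One more down a 4th gives B2.

B2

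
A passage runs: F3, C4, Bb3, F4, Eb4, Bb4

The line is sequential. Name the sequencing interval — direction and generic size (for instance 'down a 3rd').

up a 4th

The 2-note cells begin on F3, Bb3, Eb4 — each up a 4th from the last.
F3 to Bb3 is up a 4th.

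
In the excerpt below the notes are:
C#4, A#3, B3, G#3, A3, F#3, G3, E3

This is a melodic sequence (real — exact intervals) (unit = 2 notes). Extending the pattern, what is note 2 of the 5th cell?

D3

The unit is 2 notes. Position-2 pitches of the 4 shown cells: A#3, G#3, F#3, E3.
Each moves down a 2nd; the next is D3.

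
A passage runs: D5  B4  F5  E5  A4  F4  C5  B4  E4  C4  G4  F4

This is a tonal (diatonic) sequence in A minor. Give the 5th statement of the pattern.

Unit = 4 notes; the statements start on D5, A4, E4, moving down a 4th each time.
Continuing the starts: B3 → F3.
So cell 5 is F3 D3 A3 G3.

F3 D3 A3 G3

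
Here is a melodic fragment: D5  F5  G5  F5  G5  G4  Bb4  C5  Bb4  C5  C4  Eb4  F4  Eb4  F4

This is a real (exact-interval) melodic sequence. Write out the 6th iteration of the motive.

Eb2 Gb2 Ab2 Gb2 Ab2

Unit = 5 notes; the statements start on D5, G4, C4, moving down a 5th each time.
Extending down a 5th: F3 → Bb2 → Eb2.
Statement 6 starts on Eb2 and keeps the same exact contour: Eb2 Gb2 Ab2 Gb2 Ab2.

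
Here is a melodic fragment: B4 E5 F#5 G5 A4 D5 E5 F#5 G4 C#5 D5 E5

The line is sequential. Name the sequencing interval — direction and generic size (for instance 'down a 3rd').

down a 2nd

Taking 4-note groups, the heads are B4, A4, G4: the pattern moves down a 2nd.
B4 to A4 is down a 2nd.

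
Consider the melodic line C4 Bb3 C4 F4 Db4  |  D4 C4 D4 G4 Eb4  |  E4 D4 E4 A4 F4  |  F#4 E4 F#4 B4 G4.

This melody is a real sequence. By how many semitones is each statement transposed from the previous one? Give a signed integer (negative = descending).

With a 5-note motive the entries are C4, D4, E4, F#4, each up a 2nd from the previous.
C4 to D4 spans +2 semitones.

2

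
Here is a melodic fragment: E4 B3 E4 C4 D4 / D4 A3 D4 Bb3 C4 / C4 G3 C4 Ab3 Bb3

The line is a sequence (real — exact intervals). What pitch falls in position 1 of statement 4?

The unit is 5 notes. Position-1 pitches of the 3 shown cells: E4, D4, C4.
Each moves down a 2nd; the next is Bb3.

Bb3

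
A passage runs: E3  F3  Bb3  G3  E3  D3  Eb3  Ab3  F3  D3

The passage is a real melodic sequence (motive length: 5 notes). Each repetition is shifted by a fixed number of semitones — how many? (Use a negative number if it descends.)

Taking 5-note groups, the heads are E3, D3: the pattern moves down a 2nd.
Counting half-steps from E3 to D3: -2.

-2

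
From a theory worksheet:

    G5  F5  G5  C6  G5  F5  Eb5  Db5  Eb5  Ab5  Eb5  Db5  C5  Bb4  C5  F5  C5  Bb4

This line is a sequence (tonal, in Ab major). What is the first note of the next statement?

Ab4

Unit = 6 notes; the statements start on G5, Eb5, C5, moving down a 3rd each time.
The next head, down a 3rd from C5, is Ab4.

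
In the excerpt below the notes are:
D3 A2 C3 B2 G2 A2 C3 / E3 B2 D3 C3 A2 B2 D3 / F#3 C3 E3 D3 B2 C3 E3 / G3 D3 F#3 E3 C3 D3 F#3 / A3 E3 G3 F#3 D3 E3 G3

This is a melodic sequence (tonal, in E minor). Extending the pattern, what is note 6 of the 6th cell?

The unit is 7 notes. Position-6 pitches of the 5 shown cells: A2, B2, C3, D3, E3.
Each moves up a 2nd; the next is F#3.

F#3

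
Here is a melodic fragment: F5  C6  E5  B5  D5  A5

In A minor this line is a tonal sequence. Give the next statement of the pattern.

C5 G5

Unit = 2 notes; the statements start on F5, E5, D5, moving down a 2nd each time.
From C5 the diatonic shape gives C5 G5.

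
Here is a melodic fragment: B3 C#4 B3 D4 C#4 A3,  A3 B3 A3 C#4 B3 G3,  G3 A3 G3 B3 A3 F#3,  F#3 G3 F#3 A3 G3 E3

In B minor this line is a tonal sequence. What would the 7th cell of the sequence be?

C#3 D3 C#3 E3 D3 B2

The 6-note cells begin on B3, A3, G3, F#3 — each down a 2nd from the last.
Continuing the starts: E3 → D3 → C#3.
Statement 7 starts on C#3 and keeps the same diatonic contour: C#3 D3 C#3 E3 D3 B2.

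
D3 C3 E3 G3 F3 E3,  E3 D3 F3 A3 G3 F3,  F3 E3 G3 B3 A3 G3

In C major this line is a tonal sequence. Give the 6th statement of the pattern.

B3 A3 C4 E4 D4 C4

Unit = 6 notes; the statements start on D3, E3, F3, moving up a 2nd each time.
Carrying on: G3 → A3 → B3.
So cell 6 is B3 A3 C4 E4 D4 C4.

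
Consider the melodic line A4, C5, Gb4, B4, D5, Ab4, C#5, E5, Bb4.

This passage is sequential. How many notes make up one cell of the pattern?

There are 9 notes; a 3-note unit gives 3 cells:
A4 C5 Gb4 | B4 D5 Ab4 | C#5 E5 Bb4
Every group is a transposition up a 2nd of the one before; no shorter unit works.

3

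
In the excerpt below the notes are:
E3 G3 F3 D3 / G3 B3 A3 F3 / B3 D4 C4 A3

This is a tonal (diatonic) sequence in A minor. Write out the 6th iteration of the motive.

A4 C5 B4 G4

Taking 4-note groups, the heads are E3, G3, B3: the pattern moves up a 3rd.
Continuing the starts: D4 → F4 → A4.
So cell 6 is A4 C5 B4 G4.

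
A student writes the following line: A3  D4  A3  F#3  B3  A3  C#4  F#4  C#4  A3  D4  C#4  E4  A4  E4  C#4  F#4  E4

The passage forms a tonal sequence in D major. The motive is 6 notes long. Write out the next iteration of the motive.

G4 C#5 G4 E4 A4 G4

Taking 6-note groups, the heads are A3, C#4, E4: the pattern moves up a 3rd.
So cell 4 is G4 C#5 G4 E4 A4 G4.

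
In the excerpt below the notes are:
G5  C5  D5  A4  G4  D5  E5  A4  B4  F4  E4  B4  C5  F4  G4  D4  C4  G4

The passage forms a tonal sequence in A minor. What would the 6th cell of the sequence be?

D4 G3 A3 E3 D3 A3

Taking 6-note groups, the heads are G5, E5, C5: the pattern moves down a 3rd.
Carrying on: A4 → F4 → D4.
From D4 the diatonic shape gives D4 G3 A3 E3 D3 A3.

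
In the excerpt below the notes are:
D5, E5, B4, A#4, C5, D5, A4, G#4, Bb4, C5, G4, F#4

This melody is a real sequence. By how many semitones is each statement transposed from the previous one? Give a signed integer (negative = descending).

-2

With a 4-note motive the entries are D5, C5, Bb4, each down a 2nd from the previous.
D5→C5 is 72 − 74 = -2 semitones.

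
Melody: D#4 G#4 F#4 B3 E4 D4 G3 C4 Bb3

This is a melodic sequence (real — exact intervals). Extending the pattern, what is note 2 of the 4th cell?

With 3-note cells, note 2 of each statement runs G#4, E4, C4.
One more down a 3rd gives Ab3.

Ab3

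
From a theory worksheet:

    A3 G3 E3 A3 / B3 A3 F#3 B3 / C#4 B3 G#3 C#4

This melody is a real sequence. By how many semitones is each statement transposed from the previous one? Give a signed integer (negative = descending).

2

Taking 4-note groups, the heads are A3, B3, C#4: the pattern moves up a 2nd.
A3 to B3 spans +2 semitones.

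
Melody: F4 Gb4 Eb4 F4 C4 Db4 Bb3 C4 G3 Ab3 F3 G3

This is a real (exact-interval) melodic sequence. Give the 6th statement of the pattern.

E2 F2 D2 E2

Taking 4-note groups, the heads are F4, C4, G3: the pattern moves down a 4th.
Extending down a 4th: D3 → A2 → E2.
Statement 6 starts on E2 and keeps the same exact contour: E2 F2 D2 E2.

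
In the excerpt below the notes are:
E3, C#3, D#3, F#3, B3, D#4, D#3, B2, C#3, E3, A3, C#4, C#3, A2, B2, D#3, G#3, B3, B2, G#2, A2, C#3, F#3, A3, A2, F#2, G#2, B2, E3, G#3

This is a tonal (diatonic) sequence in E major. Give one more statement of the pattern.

The 6-note cells begin on E3, D#3, C#3, B2, A2 — each down a 2nd from the last.
So cell 6 is G#2 E2 F#2 A2 D#3 F#3.

G#2 E2 F#2 A2 D#3 F#3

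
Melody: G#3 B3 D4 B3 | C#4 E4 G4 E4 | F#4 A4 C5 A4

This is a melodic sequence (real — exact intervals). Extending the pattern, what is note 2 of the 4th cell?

D5

The unit is 4 notes. Position-2 pitches of the 3 shown cells: B3, E4, A4.
From A4, up a 4th gives D5.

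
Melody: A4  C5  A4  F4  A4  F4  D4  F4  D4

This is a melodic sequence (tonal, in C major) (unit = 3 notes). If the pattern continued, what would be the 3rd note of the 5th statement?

Grouping in 3s, the 3rd note of each cell is A4, F4, D4.
Extending down a 3rd: B3 → G3.

G3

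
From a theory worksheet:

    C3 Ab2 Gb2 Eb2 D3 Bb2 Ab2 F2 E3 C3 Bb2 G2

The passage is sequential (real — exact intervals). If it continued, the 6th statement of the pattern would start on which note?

Unit = 4 notes; the statements start on C3, D3, E3, moving up a 2nd each time.
Extending the heads up a 2nd: F#3 → G#3 → A#3.

A#3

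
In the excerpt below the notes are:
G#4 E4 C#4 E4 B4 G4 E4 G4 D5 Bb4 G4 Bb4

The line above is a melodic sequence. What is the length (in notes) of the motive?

4

Try groups of 4 (3 cells in 12 notes):
G#4 E4 C#4 E4 | B4 G4 E4 G4 | D5 Bb4 G4 Bb4
Each cell is the previous one up a 3rd — so the unit is 4 notes.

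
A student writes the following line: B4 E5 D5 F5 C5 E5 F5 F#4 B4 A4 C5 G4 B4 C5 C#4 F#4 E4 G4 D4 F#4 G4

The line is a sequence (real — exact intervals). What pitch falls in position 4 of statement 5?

A3

The unit is 7 notes. Position-4 pitches of the 3 shown cells: F5, C5, G4.
Extending down a 4th: D4 → A3.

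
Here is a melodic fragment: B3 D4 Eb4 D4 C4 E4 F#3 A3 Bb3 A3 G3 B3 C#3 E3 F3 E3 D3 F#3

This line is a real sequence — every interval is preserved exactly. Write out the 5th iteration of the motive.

D#2 F#2 G2 F#2 E2 G#2

With a 6-note motive the entries are B3, F#3, C#3, each down a 4th from the previous.
Extending down a 4th: G#2 → D#2.
So cell 5 is D#2 F#2 G2 F#2 E2 G#2.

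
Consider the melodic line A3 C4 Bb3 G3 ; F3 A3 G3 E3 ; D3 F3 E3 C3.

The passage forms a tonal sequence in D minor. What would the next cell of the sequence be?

Bb2 D3 C3 A2

The 4-note cells begin on A3, F3, D3 — each down a 3rd from the last.
From Bb2 the diatonic shape gives Bb2 D3 C3 A2.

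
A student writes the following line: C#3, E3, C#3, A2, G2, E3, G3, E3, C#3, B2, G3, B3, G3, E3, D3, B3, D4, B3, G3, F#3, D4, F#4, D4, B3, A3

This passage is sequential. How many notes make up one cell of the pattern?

5

25 notes total. Splitting into 5 groups of 5:
C#3 E3 C#3 A2 G2 | E3 G3 E3 C#3 B2 | G3 B3 G3 E3 D3 | B3 D4 B3 G3 F#3 | D4 F#4 D4 B3 A3
Each cell is the previous one up a 3rd — so the unit is 5 notes.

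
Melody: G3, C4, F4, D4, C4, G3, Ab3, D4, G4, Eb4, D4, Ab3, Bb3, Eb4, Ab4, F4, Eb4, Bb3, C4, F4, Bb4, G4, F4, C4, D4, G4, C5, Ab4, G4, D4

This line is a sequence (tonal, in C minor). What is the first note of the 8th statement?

Taking 6-note groups, the heads are G3, Ab3, Bb3, C4, D4: the pattern moves up a 2nd.
Extending the heads up a 2nd: Eb4 → F4 → G4.

G4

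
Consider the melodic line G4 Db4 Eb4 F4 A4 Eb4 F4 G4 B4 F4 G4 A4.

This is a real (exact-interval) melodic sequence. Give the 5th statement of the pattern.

D#5 A4 B4 C#5

Unit = 4 notes; the statements start on G4, A4, B4, moving up a 2nd each time.
Continuing the starts: C#5 → D#5.
From D#5 the exact shape gives D#5 A4 B4 C#5.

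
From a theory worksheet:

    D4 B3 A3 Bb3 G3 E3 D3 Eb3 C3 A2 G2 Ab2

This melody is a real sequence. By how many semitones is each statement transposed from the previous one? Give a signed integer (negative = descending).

-7

Taking 4-note groups, the heads are D4, G3, C3: the pattern moves down a 5th.
D4 to G3 spans -7 semitones.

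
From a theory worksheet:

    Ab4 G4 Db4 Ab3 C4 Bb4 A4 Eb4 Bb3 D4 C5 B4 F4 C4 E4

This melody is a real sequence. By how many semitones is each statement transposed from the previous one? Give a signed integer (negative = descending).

The 5-note cells begin on Ab4, Bb4, C5 — each up a 2nd from the last.
Ab4→Bb4 is 70 − 68 = 2 semitones.

2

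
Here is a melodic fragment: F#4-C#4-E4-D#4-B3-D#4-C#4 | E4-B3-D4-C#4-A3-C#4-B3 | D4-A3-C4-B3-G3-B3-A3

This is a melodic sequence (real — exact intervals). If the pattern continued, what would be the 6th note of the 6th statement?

The unit is 7 notes. Position-6 pitches of the 3 shown cells: D#4, C#4, B3.
Extending down a 2nd: A3 → G3 → F3.

F3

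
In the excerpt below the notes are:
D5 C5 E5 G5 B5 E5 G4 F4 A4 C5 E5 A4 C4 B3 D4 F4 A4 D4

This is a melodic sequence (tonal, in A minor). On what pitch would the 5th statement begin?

With a 6-note motive the entries are D5, G4, C4, each down a 5th from the previous.
Extending the heads down a 5th: F3 → B2.

B2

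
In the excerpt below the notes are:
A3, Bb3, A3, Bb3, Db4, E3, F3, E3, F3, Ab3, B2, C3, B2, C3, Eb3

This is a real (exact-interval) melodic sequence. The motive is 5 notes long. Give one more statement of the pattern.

F#2 G2 F#2 G2 Bb2

With a 5-note motive the entries are A3, E3, B2, each down a 4th from the previous.
Statement 4 starts on F#2 and keeps the same exact contour: F#2 G2 F#2 G2 Bb2.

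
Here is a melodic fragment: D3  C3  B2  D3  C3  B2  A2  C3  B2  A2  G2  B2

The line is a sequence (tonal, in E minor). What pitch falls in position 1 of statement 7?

With 4-note cells, note 1 of each statement runs D3, C3, B2.
Carrying that down a 2nd forward: A2 → G2 → F#2 → E2.

E2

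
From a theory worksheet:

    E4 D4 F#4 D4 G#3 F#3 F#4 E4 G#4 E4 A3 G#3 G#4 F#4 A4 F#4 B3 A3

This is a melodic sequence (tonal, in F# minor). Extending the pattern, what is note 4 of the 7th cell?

C#5

With 6-note cells, note 4 of each statement runs D4, E4, F#4.
Each moves up a 2nd. Continuing: G#4 → A4 → B4 → C#5.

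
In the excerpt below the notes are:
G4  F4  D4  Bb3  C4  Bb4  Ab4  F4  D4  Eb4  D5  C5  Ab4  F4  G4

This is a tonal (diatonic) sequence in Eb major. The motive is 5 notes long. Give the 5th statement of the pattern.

Ab5 G5 Eb5 C5 D5

Unit = 5 notes; the statements start on G4, Bb4, D5, moving up a 3rd each time.
Carrying on: F5 → Ab5.
From Ab5 the diatonic shape gives Ab5 G5 Eb5 C5 D5.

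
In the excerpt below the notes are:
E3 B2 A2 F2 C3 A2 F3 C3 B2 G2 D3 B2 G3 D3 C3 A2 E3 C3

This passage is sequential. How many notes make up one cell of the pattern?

6

There are 18 notes; a 6-note unit gives 3 cells:
E3 B2 A2 F2 C3 A2 | F3 C3 B2 G2 D3 B2 | G3 D3 C3 A2 E3 C3
Each cell is the previous one up a 2nd — so the unit is 6 notes.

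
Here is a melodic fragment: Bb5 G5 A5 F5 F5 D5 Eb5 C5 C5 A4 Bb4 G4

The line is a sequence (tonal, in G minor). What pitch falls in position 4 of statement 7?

With 4-note cells, note 4 of each statement runs F5, C5, G4.
Carrying that down a 4th forward: D4 → A3 → Eb3 → Bb2.

Bb2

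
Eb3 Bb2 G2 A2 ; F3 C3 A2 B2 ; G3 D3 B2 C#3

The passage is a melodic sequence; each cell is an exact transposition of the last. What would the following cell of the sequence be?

A3 E3 C#3 D#3

Unit = 4 notes; the statements start on Eb3, F3, G3, moving up a 2nd each time.
From A3 the exact shape gives A3 E3 C#3 D#3.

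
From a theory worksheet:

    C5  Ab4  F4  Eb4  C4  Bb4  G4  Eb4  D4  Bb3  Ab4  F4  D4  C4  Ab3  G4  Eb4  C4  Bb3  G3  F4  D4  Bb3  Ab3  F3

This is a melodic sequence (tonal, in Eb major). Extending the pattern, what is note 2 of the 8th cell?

The unit is 5 notes. Position-2 pitches of the 5 shown cells: Ab4, G4, F4, Eb4, D4.
Extending down a 2nd: C4 → Bb3 → Ab3.

Ab3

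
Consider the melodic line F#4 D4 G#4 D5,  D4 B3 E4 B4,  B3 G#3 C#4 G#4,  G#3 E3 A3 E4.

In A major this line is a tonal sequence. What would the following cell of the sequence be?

Unit = 4 notes; the statements start on F#4, D4, B3, G#3, moving down a 3rd each time.
So cell 5 is E3 C#3 F#3 C#4.

E3 C#3 F#3 C#4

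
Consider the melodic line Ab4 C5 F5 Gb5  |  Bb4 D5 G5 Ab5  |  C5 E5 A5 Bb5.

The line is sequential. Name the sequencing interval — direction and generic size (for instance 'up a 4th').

Unit = 4 notes; the statements start on Ab4, Bb4, C5, moving up a 2nd each time.
From Ab4 to Bb4: up a 2nd.

up a 2nd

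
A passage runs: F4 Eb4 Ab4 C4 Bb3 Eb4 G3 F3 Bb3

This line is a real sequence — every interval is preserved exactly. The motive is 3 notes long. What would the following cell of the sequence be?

D3 C3 F3

With a 3-note motive the entries are F4, C4, G3, each down a 4th from the previous.
From D3 the exact shape gives D3 C3 F3.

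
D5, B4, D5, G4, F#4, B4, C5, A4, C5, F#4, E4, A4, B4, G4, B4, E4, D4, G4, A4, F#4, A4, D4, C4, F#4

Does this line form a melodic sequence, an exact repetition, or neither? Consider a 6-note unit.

Each 6-note cell is the previous one transposed down a 2nd.

sequence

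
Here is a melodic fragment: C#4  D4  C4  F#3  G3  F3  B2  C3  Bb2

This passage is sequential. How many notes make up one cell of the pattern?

3

There are 9 notes; a 3-note unit gives 3 cells:
C#4 D4 C4 | F#3 G3 F3 | B2 C3 Bb2
That's a consistent down a 5th shift per cell, and no other grouping gives one.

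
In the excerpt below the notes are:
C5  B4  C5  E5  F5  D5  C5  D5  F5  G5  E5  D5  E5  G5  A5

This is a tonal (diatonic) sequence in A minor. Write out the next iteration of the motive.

F5 E5 F5 A5 B5

The 5-note cells begin on C5, D5, E5 — each up a 2nd from the last.
From F5 the diatonic shape gives F5 E5 F5 A5 B5.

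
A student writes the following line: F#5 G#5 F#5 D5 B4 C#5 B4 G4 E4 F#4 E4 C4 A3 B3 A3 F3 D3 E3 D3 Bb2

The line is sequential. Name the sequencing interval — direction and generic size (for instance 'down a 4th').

down a 5th

The 4-note cells begin on F#5, B4, E4, A3, D3 — each down a 5th from the last.
F#5 to B4 is down a 5th.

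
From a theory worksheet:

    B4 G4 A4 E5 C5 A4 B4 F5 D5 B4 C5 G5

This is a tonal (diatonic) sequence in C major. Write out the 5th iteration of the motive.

F5 D5 E5 B5

With a 4-note motive the entries are B4, C5, D5, each up a 2nd from the previous.
Carrying on: E5 → F5.
From F5 the diatonic shape gives F5 D5 E5 B5.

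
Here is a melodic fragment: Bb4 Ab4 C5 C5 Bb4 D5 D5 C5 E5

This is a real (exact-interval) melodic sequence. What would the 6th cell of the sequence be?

Unit = 3 notes; the statements start on Bb4, C5, D5, moving up a 2nd each time.
Continuing the starts: E5 → F#5 → G#5.
Statement 6 starts on G#5 and keeps the same exact contour: G#5 F#5 A#5.

G#5 F#5 A#5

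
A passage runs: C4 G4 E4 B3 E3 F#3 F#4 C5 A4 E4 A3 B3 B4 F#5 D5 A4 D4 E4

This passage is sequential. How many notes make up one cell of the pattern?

18 notes total. Splitting into 3 groups of 6:
C4 G4 E4 B3 E3 F#3 | F#4 C5 A4 E4 A3 B3 | B4 F#5 D5 A4 D4 E4
That's a consistent up a 4th shift per cell, and no other grouping gives one.

6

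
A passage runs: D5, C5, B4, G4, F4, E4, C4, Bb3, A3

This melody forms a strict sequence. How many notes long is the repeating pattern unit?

There are 9 notes; a 3-note unit gives 3 cells:
D5 C5 B4 | G4 F4 E4 | C4 Bb3 A3
Each cell is the previous one down a 5th — so the unit is 3 notes.

3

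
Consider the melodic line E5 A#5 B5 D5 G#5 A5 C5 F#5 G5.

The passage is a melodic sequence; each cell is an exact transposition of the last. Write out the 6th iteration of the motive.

Taking 3-note groups, the heads are E5, D5, C5: the pattern moves down a 2nd.
Continuing the starts: Bb4 → Ab4 → Gb4.
From Gb4 the exact shape gives Gb4 C5 Db5.

Gb4 C5 Db5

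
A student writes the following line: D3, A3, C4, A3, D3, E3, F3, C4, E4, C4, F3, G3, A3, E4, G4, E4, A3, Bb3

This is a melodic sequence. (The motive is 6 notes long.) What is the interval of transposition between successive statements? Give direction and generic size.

up a 3rd

Unit = 6 notes; the statements start on D3, F3, A3, moving up a 3rd each time.
D3 to F3 is up a 3rd.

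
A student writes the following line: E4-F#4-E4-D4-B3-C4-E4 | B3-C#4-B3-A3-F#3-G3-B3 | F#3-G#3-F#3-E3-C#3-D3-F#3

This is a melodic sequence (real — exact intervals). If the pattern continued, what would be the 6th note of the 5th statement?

E2

With 7-note cells, note 6 of each statement runs C4, G3, D3.
Extending down a 4th: A2 → E2.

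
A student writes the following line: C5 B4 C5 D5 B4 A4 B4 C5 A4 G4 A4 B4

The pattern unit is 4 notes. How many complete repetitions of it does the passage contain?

3

12 notes in groups of 4 gives 12/4 = 3 statements.
Starts: C5, B4, A4 — each down a 2nd.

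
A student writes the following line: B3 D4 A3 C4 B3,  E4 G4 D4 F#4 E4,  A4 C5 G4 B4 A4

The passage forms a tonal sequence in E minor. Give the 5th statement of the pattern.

G5 B5 F#5 A5 G5

The 5-note cells begin on B3, E4, A4 — each up a 4th from the last.
Extending up a 4th: D5 → G5.
So cell 5 is G5 B5 F#5 A5 G5.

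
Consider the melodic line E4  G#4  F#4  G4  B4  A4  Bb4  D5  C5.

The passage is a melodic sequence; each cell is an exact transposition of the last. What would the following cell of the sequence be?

The 3-note cells begin on E4, G4, Bb4 — each up a 3rd from the last.
From Db5 the exact shape gives Db5 F5 Eb5.

Db5 F5 Eb5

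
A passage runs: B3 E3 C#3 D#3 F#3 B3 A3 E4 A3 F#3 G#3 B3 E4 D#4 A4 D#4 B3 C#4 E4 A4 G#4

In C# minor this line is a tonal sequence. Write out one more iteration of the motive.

The 7-note cells begin on B3, E4, A4 — each up a 4th from the last.
From D#5 the diatonic shape gives D#5 G#4 E4 F#4 A4 D#5 C#5.

D#5 G#4 E4 F#4 A4 D#5 C#5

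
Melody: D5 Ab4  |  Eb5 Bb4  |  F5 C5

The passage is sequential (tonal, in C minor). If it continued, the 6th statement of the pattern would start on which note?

Taking 2-note groups, the heads are D5, Eb5, F5: the pattern moves up a 2nd.
Extending the heads up a 2nd: G5 → Ab5 → Bb5.

Bb5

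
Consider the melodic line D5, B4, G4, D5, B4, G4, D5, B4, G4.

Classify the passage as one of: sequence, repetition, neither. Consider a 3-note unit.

Each 3-note cell is identical (D5 B4 G4), restated at the same pitch.

repetition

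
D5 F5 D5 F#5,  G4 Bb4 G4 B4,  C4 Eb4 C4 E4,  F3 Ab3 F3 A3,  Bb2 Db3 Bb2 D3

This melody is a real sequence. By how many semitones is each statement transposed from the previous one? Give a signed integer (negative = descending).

Unit = 4 notes; the statements start on D5, G4, C4, F3, Bb2, moving down a 5th each time.
D5 to G4 spans -7 semitones.

-7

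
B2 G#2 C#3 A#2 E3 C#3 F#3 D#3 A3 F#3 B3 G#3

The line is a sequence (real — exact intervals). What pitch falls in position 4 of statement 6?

Grouping in 4s, the 4th note of each cell is A#2, D#3, G#3.
Each moves up a 4th. Continuing: C#4 → F#4 → B4.

B4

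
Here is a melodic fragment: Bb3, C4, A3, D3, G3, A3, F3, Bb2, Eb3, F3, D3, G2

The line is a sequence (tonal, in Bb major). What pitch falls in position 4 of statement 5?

The unit is 4 notes. Position-4 pitches of the 3 shown cells: D3, Bb2, G2.
Each moves down a 3rd. Continuing: Eb2 → C2.

C2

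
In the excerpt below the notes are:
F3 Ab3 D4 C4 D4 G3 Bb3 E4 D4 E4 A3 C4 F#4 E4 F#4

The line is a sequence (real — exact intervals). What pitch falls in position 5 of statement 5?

With 5-note cells, note 5 of each statement runs D4, E4, F#4.
Carrying that up a 2nd forward: G#4 → A#4.

A#4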